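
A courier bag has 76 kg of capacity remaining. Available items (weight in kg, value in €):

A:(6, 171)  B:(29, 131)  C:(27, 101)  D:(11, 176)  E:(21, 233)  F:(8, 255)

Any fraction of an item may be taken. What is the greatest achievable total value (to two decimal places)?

Sort by value per unit weight and fill in that order.
Ratios (sorted): F 31.88, A 28.50, D 16.00, E 11.10, B 4.52, C 3.74
take F (8 @ 255); take A (6 @ 171); take D (11 @ 176); take E (21 @ 233); take B (29 @ 131); take 1/27 of C → 3.74. Capacity used 76/76.
Total value = 969.74

969.74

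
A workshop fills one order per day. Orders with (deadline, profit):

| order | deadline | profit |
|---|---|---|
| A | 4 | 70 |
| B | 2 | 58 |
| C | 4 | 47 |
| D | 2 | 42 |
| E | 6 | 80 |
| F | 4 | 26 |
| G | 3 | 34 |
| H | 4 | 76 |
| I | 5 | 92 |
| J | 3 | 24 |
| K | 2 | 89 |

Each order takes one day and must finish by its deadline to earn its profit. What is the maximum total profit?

465

Sort by profit descending; place each in the latest free slot ≤ its deadline.
Profit order: I=92 K=89 E=80 H=76 A=70 B=58 C=47 D=42 G=34 F=26 J=24
Assign: I→slot 5, K→slot 2, E→slot 6, H→slot 4, A→slot 3, B→slot 1, C skipped, D skipped, G skipped, F skipped, J skipped.
Slots: [1:B] [2:K] [3:A] [4:H] [5:I] [6:E]
Profit = 58 + 89 + 70 + 76 + 92 + 80 = 465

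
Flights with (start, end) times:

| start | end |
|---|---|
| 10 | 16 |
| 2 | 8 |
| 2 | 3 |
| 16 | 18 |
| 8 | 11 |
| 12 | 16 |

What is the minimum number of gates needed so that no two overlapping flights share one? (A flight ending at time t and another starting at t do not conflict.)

2

The answer is the maximum number of intervals overlapping at any instant.
starts: [2, 2, 8, 10, 12, 16]
ends:   [3, 8, 11, 16, 16, 18]
s2→1 s2→2  — peak 2.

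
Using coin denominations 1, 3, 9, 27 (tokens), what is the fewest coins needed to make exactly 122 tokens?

8

Use the largest denomination that fits, subtract, and repeat.
122 − 4×27→14 − 1×9→5 − 1×3→2 − 2×1→0
Total coins = 4 + 1 + 1 + 2 = 8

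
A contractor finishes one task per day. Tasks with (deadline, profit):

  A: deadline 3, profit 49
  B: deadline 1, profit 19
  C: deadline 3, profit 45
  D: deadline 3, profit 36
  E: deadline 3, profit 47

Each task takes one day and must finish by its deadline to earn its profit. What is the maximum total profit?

141

Profit order: A=49 E=47 C=45 D=36 B=19
Assign: A→slot 3, E→slot 2, C→slot 1, D skipped, B skipped.
Slots: [1:C] [2:E] [3:A]
Profit = 45 + 47 + 49 = 141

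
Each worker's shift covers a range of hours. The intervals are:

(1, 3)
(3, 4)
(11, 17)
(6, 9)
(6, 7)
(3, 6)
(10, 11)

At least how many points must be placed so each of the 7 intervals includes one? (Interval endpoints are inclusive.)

3

Process intervals by earliest right end; each time one isn't hit yet, stab at its right endpoint.
Sorted: [1,3] [3,4] [3,6] [6,7] [6,9] [10,11] [11,17]
{[1,3],[3,4],[3,6]} hit by 3; {[6,7],[6,9]} hit by 7; {[10,11],[11,17]} hit by 11.
Points: 3, 7, 11 (3 total).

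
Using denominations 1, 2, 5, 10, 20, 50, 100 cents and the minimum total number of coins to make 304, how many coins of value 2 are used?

2

Use the largest denomination that fits, subtract, and repeat.
304 − 3×100→4 − 2×2→0
Count of 2: 2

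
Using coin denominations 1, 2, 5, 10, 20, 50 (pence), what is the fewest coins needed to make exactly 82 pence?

Greedy: take as many of the largest coin as possible, then repeat with the remainder.
82 − 1×50→32 − 1×20→12 − 1×10→2 − 1×2→0
Total coins = 1 + 1 + 1 + 1 = 4

4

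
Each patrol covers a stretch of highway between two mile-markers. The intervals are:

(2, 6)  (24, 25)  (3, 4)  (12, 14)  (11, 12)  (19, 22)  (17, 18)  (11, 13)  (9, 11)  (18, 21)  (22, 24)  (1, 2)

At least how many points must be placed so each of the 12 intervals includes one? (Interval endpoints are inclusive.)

7

Process intervals by earliest right end; each time one isn't hit yet, stab at its right endpoint.
Sorted: [1,2] [3,4] [2,6] [9,11] [11,12] [11,13] [12,14] [17,18] [18,21] [19,22] [22,24] [24,25]
{[1,2]} hit by 2; {[3,4],[2,6]} hit by 4; {[9,11],[11,12],[11,13]} hit by 11; {[12,14]} hit by 14; {[17,18],[18,21]} hit by 18; {[19,22],[22,24]} hit by 22; {[24,25]} hit by 25.
Points: 2, 4, 11, 14, 18, 22, 25 (7 total).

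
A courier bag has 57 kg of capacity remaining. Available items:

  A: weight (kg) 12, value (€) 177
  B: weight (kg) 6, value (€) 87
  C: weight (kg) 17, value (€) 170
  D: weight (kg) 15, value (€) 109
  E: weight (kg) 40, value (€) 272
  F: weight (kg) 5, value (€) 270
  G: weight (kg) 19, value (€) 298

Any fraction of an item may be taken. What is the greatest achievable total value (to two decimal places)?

Sort by value per unit weight and fill in that order.
Order: F (270/5=54.00) > G (298/19=15.68) > A (177/12=14.75) > B (87/6=14.50) > C (170/17=10.00) > D (109/15=7.27) > E (272/40=6.80)
Fill: take F (5 @ 270) → take G (19 @ 298) → take A (12 @ 177) → take B (6 @ 87) → take 15/17 of C → 150.00; 57/57 used.
Total value = 982.00

982.00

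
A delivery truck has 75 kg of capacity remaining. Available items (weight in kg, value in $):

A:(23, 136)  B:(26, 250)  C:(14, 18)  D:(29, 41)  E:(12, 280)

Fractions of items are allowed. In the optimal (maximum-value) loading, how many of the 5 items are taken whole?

3

Sort by value per unit weight and fill in that order.
Ratios (sorted): E 23.33, B 9.62, A 5.91, D 1.41, C 1.29
take E (12 @ 280); take B (26 @ 250); take A (23 @ 136); take 14/29 of D → 19.79. Capacity used 75/75.
3 item(s) taken whole; one partial (take 14/29 of D).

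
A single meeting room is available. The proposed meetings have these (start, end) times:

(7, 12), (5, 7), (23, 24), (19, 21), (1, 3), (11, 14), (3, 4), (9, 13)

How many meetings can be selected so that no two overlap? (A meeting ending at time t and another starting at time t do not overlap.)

By end time: (1,3), (3,4), (5,7), (7,12), (9,13), (11,14), (19,21), (23,24).
Pick (1,3); next start ≥ 3 → (3,4); next start ≥ 4 → (5,7); next start ≥ 7 → (7,12); next start ≥ 12 → (19,21); next start ≥ 21 → (23,24).
Selected 6 meetings.

6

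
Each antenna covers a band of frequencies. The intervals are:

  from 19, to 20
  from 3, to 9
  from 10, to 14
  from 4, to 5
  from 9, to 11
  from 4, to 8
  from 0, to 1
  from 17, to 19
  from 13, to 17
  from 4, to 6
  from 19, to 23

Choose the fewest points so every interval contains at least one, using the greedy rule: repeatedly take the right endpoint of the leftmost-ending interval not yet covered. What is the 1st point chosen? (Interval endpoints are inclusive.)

1

Process intervals by earliest right end; each time one isn't hit yet, stab at its right endpoint.
By right end: [0,1]  [4,5]  [4,6]  [4,8]  [3,9]  [9,11]  [10,14]  [13,17]  [17,19]  [19,20]  [19,23]
[0,1] uncovered → point at 1; [4,5] uncovered → point at 5; [9,11] uncovered → point at 11; [13,17] uncovered → point at 17; [19,20] uncovered → point at 20.
Points: 1, 5, 11, 17, 20 (5 total).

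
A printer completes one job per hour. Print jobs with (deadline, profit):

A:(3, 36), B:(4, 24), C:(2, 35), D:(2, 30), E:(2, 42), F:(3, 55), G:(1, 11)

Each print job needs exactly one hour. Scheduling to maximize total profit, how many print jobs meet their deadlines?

4

Sort by profit descending; place each in the latest free slot ≤ its deadline.
By profit: F(d3,55), E(d2,42), A(d3,36), C(d2,35), D(d2,30), B(d4,24), G(d1,11)
F→slot 3; E→slot 2; A→slot 1; C skipped; D skipped; B→slot 4; G skipped.
4 of 7 scheduled.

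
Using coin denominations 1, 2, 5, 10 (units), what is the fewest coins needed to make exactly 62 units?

7

Use the largest denomination that fits, subtract, and repeat.
62 = 6×10 + 1×2
Total coins = 6 + 1 = 7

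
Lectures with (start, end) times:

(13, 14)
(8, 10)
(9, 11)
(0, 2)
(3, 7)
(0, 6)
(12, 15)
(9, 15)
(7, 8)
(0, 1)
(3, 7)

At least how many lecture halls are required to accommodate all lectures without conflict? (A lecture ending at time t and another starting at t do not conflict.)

3

Count concurrent intervals with a sweep; the peak is the room count.
starts: [0, 0, 0, 3, 3, 7, 8, 9, 9, 12, 13]
ends:   [1, 2, 6, 7, 7, 8, 10, 11, 14, 15, 15]
s0→1 s0→2 s0→3  — peak 3.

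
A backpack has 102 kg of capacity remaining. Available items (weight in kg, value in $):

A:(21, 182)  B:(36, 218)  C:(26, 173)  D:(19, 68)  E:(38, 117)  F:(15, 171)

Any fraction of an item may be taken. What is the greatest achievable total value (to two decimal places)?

Order: F (171/15=11.40) > A (182/21=8.67) > C (173/26=6.65) > B (218/36=6.06) > D (68/19=3.58) > E (117/38=3.08)
Fill: take F (15 @ 171) → take A (21 @ 182) → take C (26 @ 173) → take B (36 @ 218) → take 4/19 of D → 14.32; 102/102 used.
Total value = 758.32

758.32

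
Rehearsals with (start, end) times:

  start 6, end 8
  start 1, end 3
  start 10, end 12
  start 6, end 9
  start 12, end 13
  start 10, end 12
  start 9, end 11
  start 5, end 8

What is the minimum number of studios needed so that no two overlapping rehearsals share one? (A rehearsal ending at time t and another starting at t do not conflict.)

The answer is the maximum number of intervals overlapping at any instant.
Events (time:±→running): 1:+→1 3:-→0 5:+→1 6:+→2 6:+→3 … peak 3.

3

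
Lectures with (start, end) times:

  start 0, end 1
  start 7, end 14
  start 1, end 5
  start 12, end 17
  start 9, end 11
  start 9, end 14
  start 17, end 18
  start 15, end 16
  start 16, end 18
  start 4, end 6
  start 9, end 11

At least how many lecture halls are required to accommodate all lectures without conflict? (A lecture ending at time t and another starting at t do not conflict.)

4

The answer is the maximum number of intervals overlapping at any instant.
Events (time:±→running): 0:+→1 1:-→0 1:+→1 4:+→2 5:-→1 6:-→0 7:+→1 9:+→2 9:+→3 9:+→4 … peak 4.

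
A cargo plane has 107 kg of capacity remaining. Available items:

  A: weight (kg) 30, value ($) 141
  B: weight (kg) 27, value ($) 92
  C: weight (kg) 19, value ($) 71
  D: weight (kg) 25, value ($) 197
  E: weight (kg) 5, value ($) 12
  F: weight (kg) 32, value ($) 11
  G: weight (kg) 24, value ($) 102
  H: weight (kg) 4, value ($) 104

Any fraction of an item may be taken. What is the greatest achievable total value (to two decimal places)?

632.04

Sort by value per unit weight and fill in that order.
Ratios (sorted): H 26.00, D 7.88, A 4.70, G 4.25, C 3.74, B 3.41, E 2.40, F 0.34
take H (4 @ 104); take D (25 @ 197); take A (30 @ 141); take G (24 @ 102); take C (19 @ 71); take 5/27 of B → 17.04. Capacity used 107/107.
Total value = 632.04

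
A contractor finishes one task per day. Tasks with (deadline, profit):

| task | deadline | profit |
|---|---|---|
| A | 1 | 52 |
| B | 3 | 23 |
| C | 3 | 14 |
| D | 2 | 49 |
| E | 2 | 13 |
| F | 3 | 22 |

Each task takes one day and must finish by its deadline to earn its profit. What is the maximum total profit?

124

Take jobs in profit order; each goes to the latest open slot no later than its deadline.
By profit: A(d1,52), D(d2,49), B(d3,23), F(d3,22), C(d3,14), E(d2,13)
A→slot 1; D→slot 2; B→slot 3; F skipped; C skipped; E skipped.
Profit = 52 + 49 + 23 = 124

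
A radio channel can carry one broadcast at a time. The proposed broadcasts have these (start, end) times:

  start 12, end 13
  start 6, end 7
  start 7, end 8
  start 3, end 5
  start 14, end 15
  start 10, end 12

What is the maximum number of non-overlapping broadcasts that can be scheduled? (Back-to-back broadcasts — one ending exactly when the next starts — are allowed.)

Greedy by earliest finish: after sorting by end time, pick each interval compatible with the last pick.
Sorted by end: (3,5)  (6,7)  (7,8)  (10,12)  (12,13)  (14,15)
take (3,5); take (6,7); take (7,8); take (10,12); take (12,13); take (14,15).
Selected 6 broadcasts.

6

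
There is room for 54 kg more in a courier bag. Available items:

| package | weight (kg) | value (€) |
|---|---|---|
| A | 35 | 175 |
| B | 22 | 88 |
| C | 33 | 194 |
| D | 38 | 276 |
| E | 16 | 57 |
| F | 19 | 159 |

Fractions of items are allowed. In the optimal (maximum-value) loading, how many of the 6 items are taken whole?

1

Sort by value per unit weight and fill in that order.
Ratios (sorted): F 8.37, D 7.26, C 5.88, A 5.00, B 4.00, E 3.56
take F (19 @ 159); take 35/38 of D → 254.21. Capacity used 54/54.
1 item(s) taken whole; one partial (take 35/38 of D).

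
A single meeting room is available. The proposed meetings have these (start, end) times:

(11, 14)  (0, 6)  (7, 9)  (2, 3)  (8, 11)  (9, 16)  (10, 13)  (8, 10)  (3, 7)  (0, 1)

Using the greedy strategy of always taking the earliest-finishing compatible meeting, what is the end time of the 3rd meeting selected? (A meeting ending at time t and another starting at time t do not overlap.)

Sort by end time and greedily take each interval whose start is ≥ the last chosen end.
Sorted by end: (0,1)  (2,3)  (0,6)  (3,7)  (7,9)  (8,10)  (8,11)  (10,13)  (11,14)  (9,16)
take (0,1); take (2,3); take (3,7); take (7,9); skip (8,10); take (10,13).
Selected: (0,1) (2,3) (3,7) (7,9) (10,13)

7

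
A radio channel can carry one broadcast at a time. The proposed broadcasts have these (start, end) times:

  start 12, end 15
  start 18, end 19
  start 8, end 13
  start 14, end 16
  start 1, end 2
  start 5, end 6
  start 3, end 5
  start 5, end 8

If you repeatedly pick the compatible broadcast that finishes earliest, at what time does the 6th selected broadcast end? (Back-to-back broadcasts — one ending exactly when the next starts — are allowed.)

Order by finish time; keep every interval that doesn't clash with the previous kept one.
By end time: (1,2), (3,5), (5,6), (5,8), (8,13), (12,15), (14,16), (18,19).
Pick (1,2); next start ≥ 2 → (3,5); next start ≥ 5 → (5,6); next start ≥ 6 → (8,13); next start ≥ 13 → (14,16); next start ≥ 16 → (18,19).
Selected: (1,2) (3,5) (5,6) (8,13) (14,16) (18,19)

19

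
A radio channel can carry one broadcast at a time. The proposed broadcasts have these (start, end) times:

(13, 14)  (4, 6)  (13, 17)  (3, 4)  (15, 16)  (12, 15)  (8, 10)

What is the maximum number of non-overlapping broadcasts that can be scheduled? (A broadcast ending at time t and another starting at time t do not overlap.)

By end time: (3,4), (4,6), (8,10), (13,14), (12,15), (15,16), (13,17).
Pick (3,4); next start ≥ 4 → (4,6); next start ≥ 6 → (8,10); next start ≥ 10 → (13,14); next start ≥ 14 → (15,16).
Selected 5 broadcasts.

5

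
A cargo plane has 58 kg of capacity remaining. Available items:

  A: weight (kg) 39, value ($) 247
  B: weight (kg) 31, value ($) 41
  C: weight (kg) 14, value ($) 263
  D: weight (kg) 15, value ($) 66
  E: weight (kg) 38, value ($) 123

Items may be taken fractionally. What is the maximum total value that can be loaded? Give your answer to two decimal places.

532.00

Sort by value per unit weight and fill in that order.
Order: C (263/14=18.79) > A (247/39=6.33) > D (66/15=4.40) > E (123/38=3.24) > B (41/31=1.32)
Fill: take C (14 @ 263) → take A (39 @ 247) → take 5/15 of D → 22.00; 58/58 used.
Total value = 532.00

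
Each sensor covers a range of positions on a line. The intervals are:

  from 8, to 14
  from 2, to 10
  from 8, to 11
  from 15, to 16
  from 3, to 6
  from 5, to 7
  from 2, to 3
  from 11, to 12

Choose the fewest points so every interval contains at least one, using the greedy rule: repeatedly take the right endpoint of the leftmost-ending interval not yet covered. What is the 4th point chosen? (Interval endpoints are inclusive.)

16

Process intervals by earliest right end; each time one isn't hit yet, stab at its right endpoint.
Sorted: [2,3] [3,6] [5,7] [2,10] [8,11] [11,12] [8,14] [15,16]
{[2,3],[3,6]} hit by 3; {[5,7],[2,10]} hit by 7; {[8,11],[11,12],[8,14]} hit by 11; {[15,16]} hit by 16.
Points: 3, 7, 11, 16 (4 total).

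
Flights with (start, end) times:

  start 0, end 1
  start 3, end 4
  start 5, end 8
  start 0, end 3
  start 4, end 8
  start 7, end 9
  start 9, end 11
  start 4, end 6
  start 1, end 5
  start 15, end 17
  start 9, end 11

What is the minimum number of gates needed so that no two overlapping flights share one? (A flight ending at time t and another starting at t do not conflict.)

Count concurrent intervals with a sweep; the peak is the room count.
starts: [0, 0, 1, 3, 4, 4, 5, 7, 9, 9, 15]
ends:   [1, 3, 4, 5, 6, 8, 8, 9, 11, 11, 17]
s0→1 s0→2 e1→1 s1→2 e3→1 s3→2 e4→1 s4→2 s4→3  — peak 3.

3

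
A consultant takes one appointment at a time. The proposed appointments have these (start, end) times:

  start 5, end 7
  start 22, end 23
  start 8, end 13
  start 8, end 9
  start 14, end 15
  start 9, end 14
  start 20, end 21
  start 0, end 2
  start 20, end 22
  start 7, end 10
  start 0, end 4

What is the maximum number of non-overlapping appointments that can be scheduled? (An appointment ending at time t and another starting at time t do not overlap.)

7

By end time: (0,2), (0,4), (5,7), (8,9), (7,10), (8,13), (9,14), (14,15), (20,21), (20,22), (22,23).
Pick (0,2); next start ≥ 2 → (5,7); next start ≥ 7 → (8,9); next start ≥ 9 → (9,14); next start ≥ 14 → (14,15); next start ≥ 15 → (20,21); next start ≥ 21 → (22,23).
Selected 7 appointments.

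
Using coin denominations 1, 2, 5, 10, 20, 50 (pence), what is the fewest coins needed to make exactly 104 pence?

Use the largest denomination that fits, subtract, and repeat.
104 = 2×50 + 2×2
Total coins = 2 + 2 = 4

4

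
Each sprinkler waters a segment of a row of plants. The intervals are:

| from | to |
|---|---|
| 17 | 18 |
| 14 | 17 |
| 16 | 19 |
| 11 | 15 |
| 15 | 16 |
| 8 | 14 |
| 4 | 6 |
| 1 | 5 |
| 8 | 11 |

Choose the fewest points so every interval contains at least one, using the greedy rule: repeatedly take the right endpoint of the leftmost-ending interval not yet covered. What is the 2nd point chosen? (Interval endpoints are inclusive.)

11

Sorted: [1,5] [4,6] [8,11] [8,14] [11,15] [15,16] [14,17] [17,18] [16,19]
{[1,5],[4,6]} hit by 5; {[8,11],[8,14],[11,15]} hit by 11; {[15,16],[14,17]} hit by 16; {[17,18],[16,19]} hit by 18.
Points: 5, 11, 16, 18 (4 total).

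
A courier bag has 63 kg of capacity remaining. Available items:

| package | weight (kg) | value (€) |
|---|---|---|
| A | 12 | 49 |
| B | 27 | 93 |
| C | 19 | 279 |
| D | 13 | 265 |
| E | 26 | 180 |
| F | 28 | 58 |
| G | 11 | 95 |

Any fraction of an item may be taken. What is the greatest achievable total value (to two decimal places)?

777.46

Ratios (sorted): D 20.38, C 14.68, G 8.64, E 6.92, A 4.08, B 3.44, F 2.07
take D (13 @ 265); take C (19 @ 279); take G (11 @ 95); take 20/26 of E → 138.46. Capacity used 63/63.
Total value = 777.46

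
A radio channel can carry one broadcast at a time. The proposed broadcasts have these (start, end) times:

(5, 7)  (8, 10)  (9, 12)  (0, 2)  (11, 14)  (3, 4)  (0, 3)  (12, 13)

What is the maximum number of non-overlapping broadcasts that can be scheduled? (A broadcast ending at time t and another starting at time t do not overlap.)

Sorted by end: (0,2)  (0,3)  (3,4)  (5,7)  (8,10)  (9,12)  (12,13)  (11,14)
take (0,2); take (3,4); take (5,7); take (8,10); take (12,13).
Selected 5 broadcasts.

5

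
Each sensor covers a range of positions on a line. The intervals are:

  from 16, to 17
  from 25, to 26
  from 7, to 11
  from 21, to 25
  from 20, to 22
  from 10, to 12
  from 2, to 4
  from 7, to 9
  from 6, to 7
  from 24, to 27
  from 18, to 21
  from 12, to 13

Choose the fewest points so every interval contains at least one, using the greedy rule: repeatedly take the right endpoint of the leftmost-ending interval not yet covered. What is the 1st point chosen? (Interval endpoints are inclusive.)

By right end: [2,4]  [6,7]  [7,9]  [7,11]  [10,12]  [12,13]  [16,17]  [18,21]  [20,22]  [21,25]  [25,26]  [24,27]
[2,4] uncovered → point at 4; [6,7] uncovered → point at 7; [10,12] uncovered → point at 12; [16,17] uncovered → point at 17; [18,21] uncovered → point at 21; [25,26] uncovered → point at 26.
Points: 4, 7, 12, 17, 21, 26 (6 total).

4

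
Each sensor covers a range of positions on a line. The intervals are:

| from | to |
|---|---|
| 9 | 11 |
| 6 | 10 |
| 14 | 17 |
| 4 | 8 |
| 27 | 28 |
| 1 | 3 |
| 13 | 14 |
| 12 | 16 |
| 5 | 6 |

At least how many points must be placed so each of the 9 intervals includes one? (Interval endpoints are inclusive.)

Process intervals by earliest right end; each time one isn't hit yet, stab at its right endpoint.
Sorted: [1,3] [5,6] [4,8] [6,10] [9,11] [13,14] [12,16] [14,17] [27,28]
{[1,3]} hit by 3; {[5,6],[4,8],[6,10]} hit by 6; {[9,11]} hit by 11; {[13,14],[12,16],[14,17]} hit by 14; {[27,28]} hit by 28.
Points: 3, 6, 11, 14, 28 (5 total).

5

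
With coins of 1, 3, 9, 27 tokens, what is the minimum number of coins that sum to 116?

Greedy: take as many of the largest coin as possible, then repeat with the remainder.
116 = 4×27 + 2×3 + 2×1
Total coins = 4 + 2 + 2 = 8

8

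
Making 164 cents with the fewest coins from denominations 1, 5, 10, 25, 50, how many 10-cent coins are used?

Use the largest denomination that fits, subtract, and repeat.
164 − 3×50→14 − 1×10→4 − 4×1→0
Count of 10: 1

1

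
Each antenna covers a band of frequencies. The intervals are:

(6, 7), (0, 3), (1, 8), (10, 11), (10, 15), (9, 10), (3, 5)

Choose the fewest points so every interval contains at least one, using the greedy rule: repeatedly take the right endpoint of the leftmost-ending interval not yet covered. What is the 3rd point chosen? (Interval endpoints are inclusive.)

10

Sorted: [0,3] [3,5] [6,7] [1,8] [9,10] [10,11] [10,15]
{[0,3],[3,5]} hit by 3; {[6,7],[1,8]} hit by 7; {[9,10],[10,11],[10,15]} hit by 10.
Points: 3, 7, 10 (3 total).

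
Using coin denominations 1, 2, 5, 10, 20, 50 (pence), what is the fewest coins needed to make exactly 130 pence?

Use the largest denomination that fits, subtract, and repeat.
130 − 2×50→30 − 1×20→10 − 1×10→0
Total coins = 2 + 1 + 1 = 4

4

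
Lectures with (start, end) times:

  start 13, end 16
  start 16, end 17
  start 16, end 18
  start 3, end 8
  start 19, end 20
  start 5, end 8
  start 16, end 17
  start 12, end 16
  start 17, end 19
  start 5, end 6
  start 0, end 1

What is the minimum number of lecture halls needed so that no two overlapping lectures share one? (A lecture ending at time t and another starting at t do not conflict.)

3

The answer is the maximum number of intervals overlapping at any instant.
starts: [0, 3, 5, 5, 12, 13, 16, 16, 16, 17, 19]
ends:   [1, 6, 8, 8, 16, 16, 17, 17, 18, 19, 20]
s0→1 e1→0 s3→1 s5→2 s5→3  — peak 3.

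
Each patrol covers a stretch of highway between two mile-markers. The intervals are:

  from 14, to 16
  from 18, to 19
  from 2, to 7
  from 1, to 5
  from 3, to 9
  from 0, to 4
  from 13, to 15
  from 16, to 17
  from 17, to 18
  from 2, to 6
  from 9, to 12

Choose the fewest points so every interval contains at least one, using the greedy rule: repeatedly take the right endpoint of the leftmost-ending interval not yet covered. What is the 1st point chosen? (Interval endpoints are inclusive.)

Sorted: [0,4] [1,5] [2,6] [2,7] [3,9] [9,12] [13,15] [14,16] [16,17] [17,18] [18,19]
{[0,4],[1,5],[2,6],[2,7],[3,9]} hit by 4; {[9,12]} hit by 12; {[13,15],[14,16]} hit by 15; {[16,17],[17,18]} hit by 17; {[18,19]} hit by 19.
Points: 4, 12, 15, 17, 19 (5 total).

4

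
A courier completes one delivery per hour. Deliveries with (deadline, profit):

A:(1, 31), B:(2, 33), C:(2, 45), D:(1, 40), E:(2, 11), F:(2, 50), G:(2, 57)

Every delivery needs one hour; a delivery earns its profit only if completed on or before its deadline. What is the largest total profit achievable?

107

Take jobs in profit order; each goes to the latest open slot no later than its deadline.
Profit order: G=57 F=50 C=45 D=40 B=33 A=31 E=11
Assign: G→slot 2, F→slot 1, C skipped, D skipped, B skipped, A skipped, E skipped.
Slots: [1:F] [2:G]
Profit = 50 + 57 = 107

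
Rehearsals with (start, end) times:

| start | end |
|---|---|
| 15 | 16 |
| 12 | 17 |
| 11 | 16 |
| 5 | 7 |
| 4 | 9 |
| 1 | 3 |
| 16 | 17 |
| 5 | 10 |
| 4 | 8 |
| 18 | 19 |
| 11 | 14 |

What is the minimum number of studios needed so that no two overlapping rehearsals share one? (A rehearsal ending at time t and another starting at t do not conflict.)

4

starts: [1, 4, 4, 5, 5, 11, 11, 12, 15, 16, 18]
ends:   [3, 7, 8, 9, 10, 14, 16, 16, 17, 17, 19]
s1→1 e3→0 s4→1 s4→2 s5→3 s5→4  — peak 4.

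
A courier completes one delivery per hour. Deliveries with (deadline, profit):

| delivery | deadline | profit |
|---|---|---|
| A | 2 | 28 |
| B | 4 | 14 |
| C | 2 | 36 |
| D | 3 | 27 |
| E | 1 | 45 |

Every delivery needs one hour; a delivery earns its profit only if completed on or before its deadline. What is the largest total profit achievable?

Sort by profit descending; place each in the latest free slot ≤ its deadline.
By profit: E(d1,45), C(d2,36), A(d2,28), D(d3,27), B(d4,14)
E→slot 1; C→slot 2; A skipped; D→slot 3; B→slot 4.
Profit = 45 + 36 + 27 + 14 = 122

122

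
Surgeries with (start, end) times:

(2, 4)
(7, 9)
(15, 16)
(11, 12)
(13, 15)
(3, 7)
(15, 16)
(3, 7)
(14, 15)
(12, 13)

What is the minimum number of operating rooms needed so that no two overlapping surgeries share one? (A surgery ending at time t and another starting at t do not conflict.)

starts: [2, 3, 3, 7, 11, 12, 13, 14, 15, 15]
ends:   [4, 7, 7, 9, 12, 13, 15, 15, 16, 16]
s2→1 s3→2 s3→3  — peak 3.

3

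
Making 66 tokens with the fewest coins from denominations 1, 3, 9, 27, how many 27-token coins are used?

66 = 2×27 + 1×9 + 1×3
Count of 27: 2

2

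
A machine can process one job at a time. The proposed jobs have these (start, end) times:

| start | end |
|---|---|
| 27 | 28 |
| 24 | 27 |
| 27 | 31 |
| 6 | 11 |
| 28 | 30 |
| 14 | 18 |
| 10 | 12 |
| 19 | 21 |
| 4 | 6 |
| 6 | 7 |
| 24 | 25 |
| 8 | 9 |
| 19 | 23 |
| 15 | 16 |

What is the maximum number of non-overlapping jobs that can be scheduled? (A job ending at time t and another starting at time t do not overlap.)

9

Sort by end time and greedily take each interval whose start is ≥ the last chosen end.
By end time: (4,6), (6,7), (8,9), (6,11), (10,12), (15,16), (14,18), (19,21), (19,23), (24,25), (24,27), (27,28), (28,30), (27,31).
Pick (4,6); next start ≥ 6 → (6,7); next start ≥ 7 → (8,9); next start ≥ 9 → (10,12); next start ≥ 12 → (15,16); next start ≥ 16 → (19,21); next start ≥ 21 → (24,25); next start ≥ 25 → (27,28); next start ≥ 28 → (28,30).
Selected 9 jobs.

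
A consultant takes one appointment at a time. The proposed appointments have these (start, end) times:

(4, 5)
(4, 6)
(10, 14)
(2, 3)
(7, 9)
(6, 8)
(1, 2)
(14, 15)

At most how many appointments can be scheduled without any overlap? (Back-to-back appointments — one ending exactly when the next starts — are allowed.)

Sorted by end: (1,2)  (2,3)  (4,5)  (4,6)  (6,8)  (7,9)  (10,14)  (14,15)
take (1,2); take (2,3); take (4,5); take (6,8); take (10,14); take (14,15).
Selected 6 appointments.

6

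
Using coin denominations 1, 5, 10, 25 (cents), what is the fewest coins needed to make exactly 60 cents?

Use the largest denomination that fits, subtract, and repeat.
60 − 2×25→10 − 1×10→0
Total coins = 2 + 1 = 3

3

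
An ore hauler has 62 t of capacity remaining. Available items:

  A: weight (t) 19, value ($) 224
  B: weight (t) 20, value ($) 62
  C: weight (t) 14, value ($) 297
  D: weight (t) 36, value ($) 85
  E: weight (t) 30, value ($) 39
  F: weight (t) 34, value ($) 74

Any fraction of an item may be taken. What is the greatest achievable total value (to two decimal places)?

Sort by value per unit weight and fill in that order.
Order: C (297/14=21.21) > A (224/19=11.79) > B (62/20=3.10) > D (85/36=2.36) > F (74/34=2.18) > E (39/30=1.30)
Fill: take C (14 @ 297) → take A (19 @ 224) → take B (20 @ 62) → take 9/36 of D → 21.25; 62/62 used.
Total value = 604.25

604.25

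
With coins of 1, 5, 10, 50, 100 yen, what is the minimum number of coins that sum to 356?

6

Use the largest denomination that fits, subtract, and repeat.
356 = 3×100 + 1×50 + 1×5 + 1×1
Total coins = 3 + 1 + 1 + 1 = 6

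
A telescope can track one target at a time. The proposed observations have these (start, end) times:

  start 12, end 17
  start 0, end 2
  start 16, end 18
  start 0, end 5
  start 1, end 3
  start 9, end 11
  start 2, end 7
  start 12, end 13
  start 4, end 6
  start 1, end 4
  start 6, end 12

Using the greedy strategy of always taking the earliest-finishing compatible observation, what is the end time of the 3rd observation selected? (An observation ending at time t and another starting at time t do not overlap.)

Sorted by end: (0,2)  (1,3)  (1,4)  (0,5)  (4,6)  (2,7)  (9,11)  (6,12)  (12,13)  (12,17)  (16,18)
take (0,2); skip (1,3); skip (1,4); skip (0,5); take (4,6); skip (2,7); take (9,11); take (12,13); take (16,18).
Selected: (0,2) (4,6) (9,11) (12,13) (16,18)

11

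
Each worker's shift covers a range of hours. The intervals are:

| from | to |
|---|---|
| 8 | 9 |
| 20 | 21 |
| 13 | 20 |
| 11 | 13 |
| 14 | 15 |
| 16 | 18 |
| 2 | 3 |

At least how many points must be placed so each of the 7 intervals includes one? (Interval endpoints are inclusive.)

Sorted: [2,3] [8,9] [11,13] [14,15] [16,18] [13,20] [20,21]
{[2,3]} hit by 3; {[8,9]} hit by 9; {[11,13]} hit by 13; {[14,15]} hit by 15; {[16,18],[13,20]} hit by 18; {[20,21]} hit by 21.
Points: 3, 9, 13, 15, 18, 21 (6 total).

6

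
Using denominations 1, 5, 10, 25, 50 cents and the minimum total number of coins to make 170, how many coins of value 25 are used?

170 = 3×50 + 2×10
Count of 25: 0

0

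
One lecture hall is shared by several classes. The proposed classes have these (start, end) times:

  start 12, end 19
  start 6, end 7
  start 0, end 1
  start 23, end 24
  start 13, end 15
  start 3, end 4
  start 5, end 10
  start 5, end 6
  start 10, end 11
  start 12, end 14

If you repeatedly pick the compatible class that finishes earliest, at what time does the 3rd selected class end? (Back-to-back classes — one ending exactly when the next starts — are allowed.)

6

Sort by end time and greedily take each interval whose start is ≥ the last chosen end.
By end time: (0,1), (3,4), (5,6), (6,7), (5,10), (10,11), (12,14), (13,15), (12,19), (23,24).
Pick (0,1); next start ≥ 1 → (3,4); next start ≥ 4 → (5,6); next start ≥ 6 → (6,7); next start ≥ 7 → (10,11); next start ≥ 11 → (12,14); next start ≥ 14 → (23,24).
Selected: (0,1) (3,4) (5,6) (6,7) (10,11) (12,14) (23,24)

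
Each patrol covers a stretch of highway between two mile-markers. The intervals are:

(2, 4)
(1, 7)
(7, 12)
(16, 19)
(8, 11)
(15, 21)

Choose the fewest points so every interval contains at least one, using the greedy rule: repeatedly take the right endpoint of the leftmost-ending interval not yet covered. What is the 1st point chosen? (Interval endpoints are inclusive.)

Sort by right endpoint; whenever an interval is uncovered, place a point at its right end.
By right end: [2,4]  [1,7]  [8,11]  [7,12]  [16,19]  [15,21]
[2,4] uncovered → point at 4; [8,11] uncovered → point at 11; [16,19] uncovered → point at 19.
Points: 4, 11, 19 (3 total).

4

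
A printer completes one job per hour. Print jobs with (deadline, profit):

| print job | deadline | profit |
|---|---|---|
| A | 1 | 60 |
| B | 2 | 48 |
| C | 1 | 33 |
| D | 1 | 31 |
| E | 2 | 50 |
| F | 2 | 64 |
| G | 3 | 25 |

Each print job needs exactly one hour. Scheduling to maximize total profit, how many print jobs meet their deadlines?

Take jobs in profit order; each goes to the latest open slot no later than its deadline.
Profit order: F=64 A=60 E=50 B=48 C=33 D=31 G=25
Assign: F→slot 2, A→slot 1, E skipped, B skipped, C skipped, D skipped, G→slot 3.
Slots: [1:A] [2:F] [3:G]
3 of 7 scheduled.

3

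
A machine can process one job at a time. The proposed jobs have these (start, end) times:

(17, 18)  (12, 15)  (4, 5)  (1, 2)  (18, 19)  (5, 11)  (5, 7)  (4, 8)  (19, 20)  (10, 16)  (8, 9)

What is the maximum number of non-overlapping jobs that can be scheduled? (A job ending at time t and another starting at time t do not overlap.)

Sort by end time and greedily take each interval whose start is ≥ the last chosen end.
By end time: (1,2), (4,5), (5,7), (4,8), (8,9), (5,11), (12,15), (10,16), (17,18), (18,19), (19,20).
Pick (1,2); next start ≥ 2 → (4,5); next start ≥ 5 → (5,7); next start ≥ 7 → (8,9); next start ≥ 9 → (12,15); next start ≥ 15 → (17,18); next start ≥ 18 → (18,19); next start ≥ 19 → (19,20).
Selected 8 jobs.

8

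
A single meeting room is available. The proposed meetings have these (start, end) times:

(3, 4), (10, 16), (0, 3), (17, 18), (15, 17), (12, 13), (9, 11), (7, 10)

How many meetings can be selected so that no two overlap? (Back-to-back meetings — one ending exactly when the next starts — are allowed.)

Sorted by end: (0,3)  (3,4)  (7,10)  (9,11)  (12,13)  (10,16)  (15,17)  (17,18)
take (0,3); take (3,4); take (7,10); take (12,13); skip (10,16); take (15,17); take (17,18).
Selected 6 meetings.

6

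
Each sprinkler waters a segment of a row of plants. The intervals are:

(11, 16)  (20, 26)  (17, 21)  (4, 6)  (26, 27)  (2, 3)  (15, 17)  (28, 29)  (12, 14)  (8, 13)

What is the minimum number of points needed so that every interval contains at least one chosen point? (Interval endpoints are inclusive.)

6

Process intervals by earliest right end; each time one isn't hit yet, stab at its right endpoint.
By right end: [2,3]  [4,6]  [8,13]  [12,14]  [11,16]  [15,17]  [17,21]  [20,26]  [26,27]  [28,29]
[2,3] uncovered → point at 3; [4,6] uncovered → point at 6; [8,13] uncovered → point at 13; [15,17] uncovered → point at 17; [20,26] uncovered → point at 26; [28,29] uncovered → point at 29.
Points: 3, 6, 13, 17, 26, 29 (6 total).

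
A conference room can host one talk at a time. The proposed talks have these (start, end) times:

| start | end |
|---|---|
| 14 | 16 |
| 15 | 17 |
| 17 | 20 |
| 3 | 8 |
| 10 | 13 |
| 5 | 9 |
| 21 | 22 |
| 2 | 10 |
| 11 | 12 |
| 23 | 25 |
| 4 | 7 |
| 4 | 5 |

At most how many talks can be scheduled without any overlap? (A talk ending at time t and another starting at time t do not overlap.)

Order by finish time; keep every interval that doesn't clash with the previous kept one.
By end time: (4,5), (4,7), (3,8), (5,9), (2,10), (11,12), (10,13), (14,16), (15,17), (17,20), (21,22), (23,25).
Pick (4,5); next start ≥ 5 → (5,9); next start ≥ 9 → (11,12); next start ≥ 12 → (14,16); next start ≥ 16 → (17,20); next start ≥ 20 → (21,22); next start ≥ 22 → (23,25).
Selected 7 talks.

7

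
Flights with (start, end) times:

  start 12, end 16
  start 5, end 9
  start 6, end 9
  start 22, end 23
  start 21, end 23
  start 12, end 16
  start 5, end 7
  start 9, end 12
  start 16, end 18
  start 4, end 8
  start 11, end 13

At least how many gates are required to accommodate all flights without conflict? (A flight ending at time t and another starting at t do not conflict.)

Events (time:±→running): 4:+→1 5:+→2 5:+→3 6:+→4 … peak 4.

4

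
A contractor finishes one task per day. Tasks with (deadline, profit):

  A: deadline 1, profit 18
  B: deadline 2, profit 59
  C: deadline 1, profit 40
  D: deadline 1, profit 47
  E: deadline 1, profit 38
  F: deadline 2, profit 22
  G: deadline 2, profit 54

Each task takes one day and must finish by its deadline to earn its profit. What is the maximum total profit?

By profit: B(d2,59), G(d2,54), D(d1,47), C(d1,40), E(d1,38), F(d2,22), A(d1,18)
B→slot 2; G→slot 1; D skipped; C skipped; E skipped; F skipped; A skipped.
Profit = 54 + 59 = 113

113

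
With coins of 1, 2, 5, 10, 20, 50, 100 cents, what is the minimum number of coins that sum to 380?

6

Use the largest denomination that fits, subtract, and repeat.
380 − 3×100→80 − 1×50→30 − 1×20→10 − 1×10→0
Total coins = 3 + 1 + 1 + 1 = 6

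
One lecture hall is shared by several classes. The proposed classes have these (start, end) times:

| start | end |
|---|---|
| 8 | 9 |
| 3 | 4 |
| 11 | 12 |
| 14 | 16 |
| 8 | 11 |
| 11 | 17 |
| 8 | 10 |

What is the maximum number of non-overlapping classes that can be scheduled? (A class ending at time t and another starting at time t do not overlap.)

4

Sort by end time and greedily take each interval whose start is ≥ the last chosen end.
By end time: (3,4), (8,9), (8,10), (8,11), (11,12), (14,16), (11,17).
Pick (3,4); next start ≥ 4 → (8,9); next start ≥ 9 → (11,12); next start ≥ 12 → (14,16).
Selected 4 classes.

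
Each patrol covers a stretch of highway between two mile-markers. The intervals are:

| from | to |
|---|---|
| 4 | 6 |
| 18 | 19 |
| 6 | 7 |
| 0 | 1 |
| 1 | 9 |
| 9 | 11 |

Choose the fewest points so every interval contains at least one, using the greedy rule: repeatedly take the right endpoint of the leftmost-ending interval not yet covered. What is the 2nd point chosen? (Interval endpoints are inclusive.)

Sort by right endpoint; whenever an interval is uncovered, place a point at its right end.
By right end: [0,1]  [4,6]  [6,7]  [1,9]  [9,11]  [18,19]
[0,1] uncovered → point at 1; [4,6] uncovered → point at 6; [9,11] uncovered → point at 11; [18,19] uncovered → point at 19.
Points: 1, 6, 11, 19 (4 total).

6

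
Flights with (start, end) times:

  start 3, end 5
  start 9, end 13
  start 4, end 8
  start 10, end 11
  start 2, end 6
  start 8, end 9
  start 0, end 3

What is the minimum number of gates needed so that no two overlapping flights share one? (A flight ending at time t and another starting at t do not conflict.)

Count concurrent intervals with a sweep; the peak is the room count.
Events (time:±→running): 0:+→1 2:+→2 3:-→1 3:+→2 4:+→3 … peak 3.

3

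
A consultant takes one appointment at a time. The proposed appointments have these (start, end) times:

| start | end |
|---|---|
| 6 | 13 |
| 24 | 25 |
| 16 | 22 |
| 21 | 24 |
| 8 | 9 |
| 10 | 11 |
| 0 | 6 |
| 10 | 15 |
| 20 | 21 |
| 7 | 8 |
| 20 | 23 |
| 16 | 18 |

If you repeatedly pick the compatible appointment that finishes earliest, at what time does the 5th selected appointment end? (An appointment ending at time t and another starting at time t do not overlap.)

By end time: (0,6), (7,8), (8,9), (10,11), (6,13), (10,15), (16,18), (20,21), (16,22), (20,23), (21,24), (24,25).
Pick (0,6); next start ≥ 6 → (7,8); next start ≥ 8 → (8,9); next start ≥ 9 → (10,11); next start ≥ 11 → (16,18); next start ≥ 18 → (20,21); next start ≥ 21 → (21,24); next start ≥ 24 → (24,25).
Selected: (0,6) (7,8) (8,9) (10,11) (16,18) (20,21) (21,24) (24,25)

18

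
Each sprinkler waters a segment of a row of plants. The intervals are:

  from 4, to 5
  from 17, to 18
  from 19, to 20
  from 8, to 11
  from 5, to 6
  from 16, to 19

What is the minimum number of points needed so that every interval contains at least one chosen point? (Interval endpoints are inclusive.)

4

Process intervals by earliest right end; each time one isn't hit yet, stab at its right endpoint.
By right end: [4,5]  [5,6]  [8,11]  [17,18]  [16,19]  [19,20]
[4,5] uncovered → point at 5; [8,11] uncovered → point at 11; [17,18] uncovered → point at 18; [19,20] uncovered → point at 20.
Points: 5, 11, 18, 20 (4 total).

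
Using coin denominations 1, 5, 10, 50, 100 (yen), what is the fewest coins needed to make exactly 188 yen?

188 = 1×100 + 1×50 + 3×10 + 1×5 + 3×1
Total coins = 1 + 1 + 3 + 1 + 3 = 9

9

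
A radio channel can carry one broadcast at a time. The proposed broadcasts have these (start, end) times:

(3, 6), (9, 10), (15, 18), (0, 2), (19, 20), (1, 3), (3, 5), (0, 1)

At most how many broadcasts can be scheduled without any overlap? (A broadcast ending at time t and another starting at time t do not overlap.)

6

Order by finish time; keep every interval that doesn't clash with the previous kept one.
By end time: (0,1), (0,2), (1,3), (3,5), (3,6), (9,10), (15,18), (19,20).
Pick (0,1); next start ≥ 1 → (1,3); next start ≥ 3 → (3,5); next start ≥ 5 → (9,10); next start ≥ 10 → (15,18); next start ≥ 18 → (19,20).
Selected 6 broadcasts.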